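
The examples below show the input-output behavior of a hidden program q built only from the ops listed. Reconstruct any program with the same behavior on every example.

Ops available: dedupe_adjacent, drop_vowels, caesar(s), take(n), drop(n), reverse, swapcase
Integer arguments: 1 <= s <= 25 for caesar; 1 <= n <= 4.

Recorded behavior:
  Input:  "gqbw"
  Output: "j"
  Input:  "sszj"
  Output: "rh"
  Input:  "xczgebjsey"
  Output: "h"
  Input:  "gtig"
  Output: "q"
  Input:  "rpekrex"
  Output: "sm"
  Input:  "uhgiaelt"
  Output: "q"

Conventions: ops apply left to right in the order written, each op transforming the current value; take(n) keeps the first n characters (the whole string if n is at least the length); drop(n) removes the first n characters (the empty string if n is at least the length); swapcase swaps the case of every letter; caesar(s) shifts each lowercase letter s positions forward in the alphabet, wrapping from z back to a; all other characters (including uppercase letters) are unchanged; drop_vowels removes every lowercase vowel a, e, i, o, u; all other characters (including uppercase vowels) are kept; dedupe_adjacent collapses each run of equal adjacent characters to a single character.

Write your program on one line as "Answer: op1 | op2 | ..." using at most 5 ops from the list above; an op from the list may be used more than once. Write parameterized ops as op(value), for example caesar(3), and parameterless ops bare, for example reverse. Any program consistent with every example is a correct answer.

drop(2) | take(2) | caesar(8) | drop_vowels | reverse

Check, running the answer program on each example:
  "gqbw" -> "bw" -> "bw" -> "je" -> "j" -> "j"
  "sszj" -> "zj" -> "zj" -> "hr" -> "hr" -> "rh"
  "xczgebjsey" -> "zgebjsey" -> "zg" -> "ho" -> "h" -> "h"
  "gtig" -> "ig" -> "ig" -> "qo" -> "q" -> "q"
  "rpekrex" -> "ekrex" -> "ek" -> "ms" -> "ms" -> "sm"
  "uhgiaelt" -> "giaelt" -> "gi" -> "oq" -> "q" -> "q"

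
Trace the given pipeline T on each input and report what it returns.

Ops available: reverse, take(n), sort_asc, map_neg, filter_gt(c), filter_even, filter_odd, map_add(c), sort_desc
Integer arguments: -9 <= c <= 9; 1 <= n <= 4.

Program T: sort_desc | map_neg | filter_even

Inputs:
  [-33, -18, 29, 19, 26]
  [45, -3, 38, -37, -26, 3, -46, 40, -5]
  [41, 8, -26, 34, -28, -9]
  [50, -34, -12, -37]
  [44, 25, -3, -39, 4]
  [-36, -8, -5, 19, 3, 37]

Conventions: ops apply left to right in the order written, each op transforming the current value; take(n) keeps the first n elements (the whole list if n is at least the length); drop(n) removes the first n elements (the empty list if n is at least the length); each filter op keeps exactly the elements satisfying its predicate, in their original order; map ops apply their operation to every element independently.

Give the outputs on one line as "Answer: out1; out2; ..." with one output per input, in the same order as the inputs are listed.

Execution, op by op:
  [-33, -18, 29, 19, 26] -> [29, 26, 19, -18, -33] -> [-29, -26, -19, 18, 33] -> [-26, 18]
  [45, -3, 38, -37, -26, 3, -46, 40, -5] -> [45, 40, 38, 3, -3, -5, -26, -37, -46] -> [-45, -40, -38, -3, 3, 5, 26, 37, 46] -> [-40, -38, 26, 46]
  [41, 8, -26, 34, -28, -9] -> [41, 34, 8, -9, -26, -28] -> [-41, -34, -8, 9, 26, 28] -> [-34, -8, 26, 28]
  [50, -34, -12, -37] -> [50, -12, -34, -37] -> [-50, 12, 34, 37] -> [-50, 12, 34]
  [44, 25, -3, -39, 4] -> [44, 25, 4, -3, -39] -> [-44, -25, -4, 3, 39] -> [-44, -4]
  [-36, -8, -5, 19, 3, 37] -> [37, 19, 3, -5, -8, -36] -> [-37, -19, -3, 5, 8, 36] -> [8, 36]

[-26, 18]; [-40, -38, 26, 46]; [-34, -8, 26, 28]; [-50, 12, 34]; [-44, -4]; [8, 36]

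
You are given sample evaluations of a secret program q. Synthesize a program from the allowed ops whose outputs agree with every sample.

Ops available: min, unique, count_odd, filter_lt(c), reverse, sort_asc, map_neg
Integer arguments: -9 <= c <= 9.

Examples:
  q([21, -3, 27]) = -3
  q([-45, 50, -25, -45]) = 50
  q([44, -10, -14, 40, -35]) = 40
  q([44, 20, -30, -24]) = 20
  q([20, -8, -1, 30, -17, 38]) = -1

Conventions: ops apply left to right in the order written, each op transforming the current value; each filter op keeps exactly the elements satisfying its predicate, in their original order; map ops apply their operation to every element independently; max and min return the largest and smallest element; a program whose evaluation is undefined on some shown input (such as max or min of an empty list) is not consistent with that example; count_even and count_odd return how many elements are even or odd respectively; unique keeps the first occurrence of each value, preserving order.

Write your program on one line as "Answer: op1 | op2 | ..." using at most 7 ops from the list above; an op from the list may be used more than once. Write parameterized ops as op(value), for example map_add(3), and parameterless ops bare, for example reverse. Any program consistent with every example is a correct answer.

reverse | map_neg | sort_asc | filter_lt(7) | map_neg | min

Check, running the answer program on each example:
  [21, -3, 27] -> [27, -3, 21] -> [-27, 3, -21] -> [-27, -21, 3] -> [-27, -21, 3] -> [27, 21, -3] -> -3
  [-45, 50, -25, -45] -> [-45, -25, 50, -45] -> [45, 25, -50, 45] -> [-50, 25, 45, 45] -> [-50] -> [50] -> 50
  [44, -10, -14, 40, -35] -> [-35, 40, -14, -10, 44] -> [35, -40, 14, 10, -44] -> [-44, -40, 10, 14, 35] -> [-44, -40] -> [44, 40] -> 40
  [44, 20, -30, -24] -> [-24, -30, 20, 44] -> [24, 30, -20, -44] -> [-44, -20, 24, 30] -> [-44, -20] -> [44, 20] -> 20
  [20, -8, -1, 30, -17, 38] -> [38, -17, 30, -1, -8, 20] -> [-38, 17, -30, 1, 8, -20] -> [-38, -30, -20, 1, 8, 17] -> [-38, -30, -20, 1] -> [38, 30, 20, -1] -> -1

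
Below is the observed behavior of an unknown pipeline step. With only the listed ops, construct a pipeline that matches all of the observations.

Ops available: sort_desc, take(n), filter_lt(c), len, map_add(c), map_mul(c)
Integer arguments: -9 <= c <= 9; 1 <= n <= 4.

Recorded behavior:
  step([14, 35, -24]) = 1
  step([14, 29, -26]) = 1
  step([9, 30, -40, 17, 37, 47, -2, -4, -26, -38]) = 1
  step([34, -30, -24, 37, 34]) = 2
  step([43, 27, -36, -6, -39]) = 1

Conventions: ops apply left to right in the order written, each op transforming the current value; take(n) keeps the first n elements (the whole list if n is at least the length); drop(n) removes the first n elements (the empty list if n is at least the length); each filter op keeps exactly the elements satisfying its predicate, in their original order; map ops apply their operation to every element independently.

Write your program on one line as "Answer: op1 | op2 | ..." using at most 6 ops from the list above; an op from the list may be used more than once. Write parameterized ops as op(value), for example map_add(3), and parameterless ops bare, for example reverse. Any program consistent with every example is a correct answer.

map_add(2) | take(4) | filter_lt(-9) | map_mul(-1) | len

Check, running the answer program on each example:
  [14, 35, -24] -> [16, 37, -22] -> [16, 37, -22] -> [-22] -> [22] -> 1
  [14, 29, -26] -> [16, 31, -24] -> [16, 31, -24] -> [-24] -> [24] -> 1
  [9, 30, -40, 17, 37, 47, -2, -4, -26, -38] -> [11, 32, -38, 19, 39, 49, 0, -2, -24, -36] -> [11, 32, -38, 19] -> [-38] -> [38] -> 1
  [34, -30, -24, 37, 34] -> [36, -28, -22, 39, 36] -> [36, -28, -22, 39] -> [-28, -22] -> [28, 22] -> 2
  [43, 27, -36, -6, -39] -> [45, 29, -34, -4, -37] -> [45, 29, -34, -4] -> [-34] -> [34] -> 1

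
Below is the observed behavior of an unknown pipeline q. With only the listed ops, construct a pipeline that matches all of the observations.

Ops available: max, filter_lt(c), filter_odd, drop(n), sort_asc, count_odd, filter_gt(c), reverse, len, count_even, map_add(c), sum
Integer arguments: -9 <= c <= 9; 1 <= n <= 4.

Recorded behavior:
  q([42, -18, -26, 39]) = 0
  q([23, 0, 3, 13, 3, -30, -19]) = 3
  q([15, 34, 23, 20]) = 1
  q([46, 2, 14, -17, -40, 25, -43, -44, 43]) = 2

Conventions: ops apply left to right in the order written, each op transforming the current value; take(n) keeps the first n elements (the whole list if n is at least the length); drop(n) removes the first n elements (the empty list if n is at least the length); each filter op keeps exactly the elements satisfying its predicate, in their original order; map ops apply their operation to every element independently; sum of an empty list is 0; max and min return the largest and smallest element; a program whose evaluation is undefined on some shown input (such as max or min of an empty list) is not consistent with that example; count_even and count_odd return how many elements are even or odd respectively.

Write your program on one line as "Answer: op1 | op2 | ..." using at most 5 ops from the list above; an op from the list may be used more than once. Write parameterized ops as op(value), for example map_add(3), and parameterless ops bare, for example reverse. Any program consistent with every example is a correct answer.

sort_asc | filter_gt(-3) | drop(2) | filter_odd | len

Check, running the answer program on each example:
  [42, -18, -26, 39] -> [-26, -18, 39, 42] -> [39, 42] -> [] -> [] -> 0
  [23, 0, 3, 13, 3, -30, -19] -> [-30, -19, 0, 3, 3, 13, 23] -> [0, 3, 3, 13, 23] -> [3, 13, 23] -> [3, 13, 23] -> 3
  [15, 34, 23, 20] -> [15, 20, 23, 34] -> [15, 20, 23, 34] -> [23, 34] -> [23] -> 1
  [46, 2, 14, -17, -40, 25, -43, -44, 43] -> [-44, -43, -40, -17, 2, 14, 25, 43, 46] -> [2, 14, 25, 43, 46] -> [25, 43, 46] -> [25, 43] -> 2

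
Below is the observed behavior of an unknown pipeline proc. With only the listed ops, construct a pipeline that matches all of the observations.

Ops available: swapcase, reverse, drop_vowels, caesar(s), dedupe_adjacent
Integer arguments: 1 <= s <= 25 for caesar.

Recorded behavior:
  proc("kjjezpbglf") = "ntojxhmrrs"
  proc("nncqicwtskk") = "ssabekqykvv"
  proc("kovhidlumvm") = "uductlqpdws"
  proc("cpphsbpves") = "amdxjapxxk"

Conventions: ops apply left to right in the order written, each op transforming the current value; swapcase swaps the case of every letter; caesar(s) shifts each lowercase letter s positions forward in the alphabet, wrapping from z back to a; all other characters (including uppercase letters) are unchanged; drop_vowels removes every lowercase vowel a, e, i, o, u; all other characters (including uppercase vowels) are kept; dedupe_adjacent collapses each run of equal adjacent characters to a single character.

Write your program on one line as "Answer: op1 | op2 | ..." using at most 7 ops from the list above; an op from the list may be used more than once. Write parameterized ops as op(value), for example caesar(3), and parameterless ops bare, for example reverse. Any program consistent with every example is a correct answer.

caesar(7) | caesar(15) | swapcase | reverse | swapcase | caesar(12)

Check, running the answer program on each example:
  "kjjezpbglf" -> "rqqlgwinsm" -> "gffavlxchb" -> "GFFAVLXCHB" -> "BHCXLVAFFG" -> "bhcxlvaffg" -> "ntojxhmrrs"
  "nncqicwtskk" -> "uujxpjdazrr" -> "jjymeyspogg" -> "JJYMEYSPOGG" -> "GGOPSYEMYJJ" -> "ggopsyemyjj" -> "ssabekqykvv"
  "kovhidlumvm" -> "rvcopksbtct" -> "gkrdezhqiri" -> "GKRDEZHQIRI" -> "IRIQHZEDRKG" -> "iriqhzedrkg" -> "uductlqpdws"
  "cpphsbpves" -> "jwwoziwclz" -> "ylldoxlrao" -> "YLLDOXLRAO" -> "OARLXODLLY" -> "oarlxodlly" -> "amdxjapxxk"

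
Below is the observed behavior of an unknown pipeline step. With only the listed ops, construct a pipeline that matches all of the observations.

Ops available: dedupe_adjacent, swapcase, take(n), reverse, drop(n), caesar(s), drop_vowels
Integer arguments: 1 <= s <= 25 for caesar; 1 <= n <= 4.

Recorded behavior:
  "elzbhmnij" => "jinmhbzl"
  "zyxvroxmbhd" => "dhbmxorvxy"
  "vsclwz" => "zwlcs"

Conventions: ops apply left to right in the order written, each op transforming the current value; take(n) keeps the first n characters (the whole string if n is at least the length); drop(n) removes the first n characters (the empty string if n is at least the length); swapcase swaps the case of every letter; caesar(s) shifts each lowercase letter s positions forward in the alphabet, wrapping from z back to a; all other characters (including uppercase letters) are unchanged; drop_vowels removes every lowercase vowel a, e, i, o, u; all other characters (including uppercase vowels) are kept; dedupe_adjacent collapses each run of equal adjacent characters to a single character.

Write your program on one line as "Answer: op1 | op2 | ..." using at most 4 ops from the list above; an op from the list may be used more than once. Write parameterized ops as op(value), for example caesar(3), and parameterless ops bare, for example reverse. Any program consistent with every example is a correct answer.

caesar(20) | drop(1) | caesar(6) | reverse

Check, running the answer program on each example:
  "elzbhmnij" -> "yftvbghcd" -> "ftvbghcd" -> "lzbhmnij" -> "jinmhbzl"
  "zyxvroxmbhd" -> "tsrplirgvbx" -> "srplirgvbx" -> "yxvroxmbhd" -> "dhbmxorvxy"
  "vsclwz" -> "pmwfqt" -> "mwfqt" -> "sclwz" -> "zwlcs"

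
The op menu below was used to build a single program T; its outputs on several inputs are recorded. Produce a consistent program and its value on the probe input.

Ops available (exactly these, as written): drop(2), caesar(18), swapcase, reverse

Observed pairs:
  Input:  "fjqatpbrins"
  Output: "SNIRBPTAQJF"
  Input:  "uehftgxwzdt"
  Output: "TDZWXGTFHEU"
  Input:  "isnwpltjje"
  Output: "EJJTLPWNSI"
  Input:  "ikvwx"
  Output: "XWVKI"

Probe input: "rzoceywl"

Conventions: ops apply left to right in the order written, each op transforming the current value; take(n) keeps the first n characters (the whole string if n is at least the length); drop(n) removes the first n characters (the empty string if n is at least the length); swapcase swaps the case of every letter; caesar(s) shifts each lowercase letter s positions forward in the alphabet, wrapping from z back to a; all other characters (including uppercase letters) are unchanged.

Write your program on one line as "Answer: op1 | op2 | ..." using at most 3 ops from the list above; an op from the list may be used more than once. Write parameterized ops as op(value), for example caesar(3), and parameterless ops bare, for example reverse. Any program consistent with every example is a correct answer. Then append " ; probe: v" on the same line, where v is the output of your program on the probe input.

swapcase | reverse ; probe: "LWYECOZR"

Check, running the answer program on each example:
  "fjqatpbrins" -> "FJQATPBRINS" -> "SNIRBPTAQJF"
  "uehftgxwzdt" -> "UEHFTGXWZDT" -> "TDZWXGTFHEU"
  "isnwpltjje" -> "ISNWPLTJJE" -> "EJJTLPWNSI"
  "ikvwx" -> "IKVWX" -> "XWVKI"
  probe: "rzoceywl" -> "RZOCEYWL" -> "LWYECOZR"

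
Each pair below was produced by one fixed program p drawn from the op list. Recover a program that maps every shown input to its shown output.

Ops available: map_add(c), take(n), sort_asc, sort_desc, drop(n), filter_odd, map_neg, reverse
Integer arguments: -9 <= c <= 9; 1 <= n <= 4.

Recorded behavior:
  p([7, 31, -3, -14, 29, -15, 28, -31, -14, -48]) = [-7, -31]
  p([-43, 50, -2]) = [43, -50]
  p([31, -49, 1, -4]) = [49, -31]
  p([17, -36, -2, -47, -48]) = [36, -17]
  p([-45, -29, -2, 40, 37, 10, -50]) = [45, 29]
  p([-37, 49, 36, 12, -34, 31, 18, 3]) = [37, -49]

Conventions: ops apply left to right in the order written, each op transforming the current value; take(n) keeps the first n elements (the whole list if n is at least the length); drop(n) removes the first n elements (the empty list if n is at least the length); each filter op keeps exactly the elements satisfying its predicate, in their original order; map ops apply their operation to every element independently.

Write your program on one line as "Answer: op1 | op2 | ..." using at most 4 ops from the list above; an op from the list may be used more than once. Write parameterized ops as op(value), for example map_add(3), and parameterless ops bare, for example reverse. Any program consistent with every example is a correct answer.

take(2) | sort_asc | map_neg

Check, running the answer program on each example:
  [7, 31, -3, -14, 29, -15, 28, -31, -14, -48] -> [7, 31] -> [7, 31] -> [-7, -31]
  [-43, 50, -2] -> [-43, 50] -> [-43, 50] -> [43, -50]
  [31, -49, 1, -4] -> [31, -49] -> [-49, 31] -> [49, -31]
  [17, -36, -2, -47, -48] -> [17, -36] -> [-36, 17] -> [36, -17]
  [-45, -29, -2, 40, 37, 10, -50] -> [-45, -29] -> [-45, -29] -> [45, 29]
  [-37, 49, 36, 12, -34, 31, 18, 3] -> [-37, 49] -> [-37, 49] -> [37, -49]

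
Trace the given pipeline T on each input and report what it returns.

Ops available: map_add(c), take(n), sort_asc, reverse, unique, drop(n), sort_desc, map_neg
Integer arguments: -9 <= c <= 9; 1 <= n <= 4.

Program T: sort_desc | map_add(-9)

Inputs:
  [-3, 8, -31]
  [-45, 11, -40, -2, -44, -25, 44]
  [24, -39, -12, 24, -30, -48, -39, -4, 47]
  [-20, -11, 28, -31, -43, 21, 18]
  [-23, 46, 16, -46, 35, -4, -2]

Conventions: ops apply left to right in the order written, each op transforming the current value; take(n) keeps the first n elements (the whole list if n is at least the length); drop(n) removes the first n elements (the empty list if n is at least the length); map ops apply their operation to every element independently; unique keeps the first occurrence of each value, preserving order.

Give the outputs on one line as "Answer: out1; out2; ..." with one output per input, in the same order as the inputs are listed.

[-1, -12, -40]; [35, 2, -11, -34, -49, -53, -54]; [38, 15, 15, -13, -21, -39, -48, -48, -57]; [19, 12, 9, -20, -29, -40, -52]; [37, 26, 7, -11, -13, -32, -55]

Execution, op by op:
  [-3, 8, -31] -> [8, -3, -31] -> [-1, -12, -40]
  [-45, 11, -40, -2, -44, -25, 44] -> [44, 11, -2, -25, -40, -44, -45] -> [35, 2, -11, -34, -49, -53, -54]
  [24, -39, -12, 24, -30, -48, -39, -4, 47] -> [47, 24, 24, -4, -12, -30, -39, -39, -48] -> [38, 15, 15, -13, -21, -39, -48, -48, -57]
  [-20, -11, 28, -31, -43, 21, 18] -> [28, 21, 18, -11, -20, -31, -43] -> [19, 12, 9, -20, -29, -40, -52]
  [-23, 46, 16, -46, 35, -4, -2] -> [46, 35, 16, -2, -4, -23, -46] -> [37, 26, 7, -11, -13, -32, -55]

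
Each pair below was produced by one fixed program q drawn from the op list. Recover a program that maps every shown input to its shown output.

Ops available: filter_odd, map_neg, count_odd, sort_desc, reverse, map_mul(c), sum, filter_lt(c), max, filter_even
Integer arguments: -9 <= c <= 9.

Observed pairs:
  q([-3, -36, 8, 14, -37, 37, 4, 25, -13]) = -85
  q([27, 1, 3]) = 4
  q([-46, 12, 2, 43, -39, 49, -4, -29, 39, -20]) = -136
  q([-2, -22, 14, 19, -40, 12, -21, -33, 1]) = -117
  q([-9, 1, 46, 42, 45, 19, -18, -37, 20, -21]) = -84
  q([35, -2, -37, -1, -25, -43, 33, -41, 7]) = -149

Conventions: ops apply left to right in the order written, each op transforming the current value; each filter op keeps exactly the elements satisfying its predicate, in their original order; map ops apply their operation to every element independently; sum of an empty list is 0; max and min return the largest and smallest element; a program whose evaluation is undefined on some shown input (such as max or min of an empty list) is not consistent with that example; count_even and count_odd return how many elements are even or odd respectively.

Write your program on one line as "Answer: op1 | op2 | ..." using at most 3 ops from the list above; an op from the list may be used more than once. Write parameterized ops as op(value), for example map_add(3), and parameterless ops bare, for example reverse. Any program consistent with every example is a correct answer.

filter_lt(5) | sum

Check, running the answer program on each example:
  [-3, -36, 8, 14, -37, 37, 4, 25, -13] -> [-3, -36, -37, 4, -13] -> -85
  [27, 1, 3] -> [1, 3] -> 4
  [-46, 12, 2, 43, -39, 49, -4, -29, 39, -20] -> [-46, 2, -39, -4, -29, -20] -> -136
  [-2, -22, 14, 19, -40, 12, -21, -33, 1] -> [-2, -22, -40, -21, -33, 1] -> -117
  [-9, 1, 46, 42, 45, 19, -18, -37, 20, -21] -> [-9, 1, -18, -37, -21] -> -84
  [35, -2, -37, -1, -25, -43, 33, -41, 7] -> [-2, -37, -1, -25, -43, -41] -> -149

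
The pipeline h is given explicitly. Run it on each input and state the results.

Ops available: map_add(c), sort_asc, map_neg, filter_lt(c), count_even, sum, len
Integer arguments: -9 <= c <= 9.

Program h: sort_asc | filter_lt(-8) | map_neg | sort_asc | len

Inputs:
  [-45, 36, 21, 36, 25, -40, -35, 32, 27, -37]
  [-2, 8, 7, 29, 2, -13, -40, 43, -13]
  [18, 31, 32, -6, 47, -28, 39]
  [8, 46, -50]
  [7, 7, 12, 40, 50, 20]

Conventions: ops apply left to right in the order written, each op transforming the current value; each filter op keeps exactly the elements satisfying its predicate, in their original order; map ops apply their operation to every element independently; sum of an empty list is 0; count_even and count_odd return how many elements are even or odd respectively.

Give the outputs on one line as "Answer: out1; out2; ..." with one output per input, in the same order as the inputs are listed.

4; 3; 1; 1; 0

Execution, op by op:
  [-45, 36, 21, 36, 25, -40, -35, 32, 27, -37] -> [-45, -40, -37, -35, 21, 25, 27, 32, 36, 36] -> [-45, -40, -37, -35] -> [45, 40, 37, 35] -> [35, 37, 40, 45] -> 4
  [-2, 8, 7, 29, 2, -13, -40, 43, -13] -> [-40, -13, -13, -2, 2, 7, 8, 29, 43] -> [-40, -13, -13] -> [40, 13, 13] -> [13, 13, 40] -> 3
  [18, 31, 32, -6, 47, -28, 39] -> [-28, -6, 18, 31, 32, 39, 47] -> [-28] -> [28] -> [28] -> 1
  [8, 46, -50] -> [-50, 8, 46] -> [-50] -> [50] -> [50] -> 1
  [7, 7, 12, 40, 50, 20] -> [7, 7, 12, 20, 40, 50] -> [] -> [] -> [] -> 0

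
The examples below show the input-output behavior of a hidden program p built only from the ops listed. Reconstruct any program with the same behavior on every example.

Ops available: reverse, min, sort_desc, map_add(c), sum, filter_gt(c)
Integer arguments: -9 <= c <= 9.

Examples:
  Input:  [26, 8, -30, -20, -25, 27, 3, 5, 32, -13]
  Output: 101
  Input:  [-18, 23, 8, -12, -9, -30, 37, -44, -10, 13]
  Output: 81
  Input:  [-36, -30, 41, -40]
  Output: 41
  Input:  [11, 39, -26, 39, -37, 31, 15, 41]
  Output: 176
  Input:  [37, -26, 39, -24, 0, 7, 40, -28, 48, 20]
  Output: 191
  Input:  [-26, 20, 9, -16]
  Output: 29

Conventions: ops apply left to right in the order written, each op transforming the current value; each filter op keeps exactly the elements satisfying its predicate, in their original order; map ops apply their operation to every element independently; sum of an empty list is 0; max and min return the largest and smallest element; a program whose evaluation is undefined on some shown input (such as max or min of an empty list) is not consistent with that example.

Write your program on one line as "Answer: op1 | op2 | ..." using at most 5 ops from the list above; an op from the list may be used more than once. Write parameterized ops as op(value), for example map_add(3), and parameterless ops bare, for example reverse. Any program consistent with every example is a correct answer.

sort_desc | filter_gt(-7) | reverse | sum

Check, running the answer program on each example:
  [26, 8, -30, -20, -25, 27, 3, 5, 32, -13] -> [32, 27, 26, 8, 5, 3, -13, -20, -25, -30] -> [32, 27, 26, 8, 5, 3] -> [3, 5, 8, 26, 27, 32] -> 101
  [-18, 23, 8, -12, -9, -30, 37, -44, -10, 13] -> [37, 23, 13, 8, -9, -10, -12, -18, -30, -44] -> [37, 23, 13, 8] -> [8, 13, 23, 37] -> 81
  [-36, -30, 41, -40] -> [41, -30, -36, -40] -> [41] -> [41] -> 41
  [11, 39, -26, 39, -37, 31, 15, 41] -> [41, 39, 39, 31, 15, 11, -26, -37] -> [41, 39, 39, 31, 15, 11] -> [11, 15, 31, 39, 39, 41] -> 176
  [37, -26, 39, -24, 0, 7, 40, -28, 48, 20] -> [48, 40, 39, 37, 20, 7, 0, -24, -26, -28] -> [48, 40, 39, 37, 20, 7, 0] -> [0, 7, 20, 37, 39, 40, 48] -> 191
  [-26, 20, 9, -16] -> [20, 9, -16, -26] -> [20, 9] -> [9, 20] -> 29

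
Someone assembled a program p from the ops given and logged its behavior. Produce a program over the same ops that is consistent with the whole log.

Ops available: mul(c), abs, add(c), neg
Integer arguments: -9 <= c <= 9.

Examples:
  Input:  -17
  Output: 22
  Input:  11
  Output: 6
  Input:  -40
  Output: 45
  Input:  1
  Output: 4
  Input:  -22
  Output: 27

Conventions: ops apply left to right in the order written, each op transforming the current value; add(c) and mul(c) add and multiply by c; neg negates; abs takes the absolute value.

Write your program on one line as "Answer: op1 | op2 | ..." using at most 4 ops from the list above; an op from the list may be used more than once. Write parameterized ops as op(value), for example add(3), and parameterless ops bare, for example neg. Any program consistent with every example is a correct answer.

neg | add(5) | abs

Check, running the answer program on each example:
  -17 -> 17 -> 22 -> 22
  11 -> -11 -> -6 -> 6
  -40 -> 40 -> 45 -> 45
  1 -> -1 -> 4 -> 4
  -22 -> 22 -> 27 -> 27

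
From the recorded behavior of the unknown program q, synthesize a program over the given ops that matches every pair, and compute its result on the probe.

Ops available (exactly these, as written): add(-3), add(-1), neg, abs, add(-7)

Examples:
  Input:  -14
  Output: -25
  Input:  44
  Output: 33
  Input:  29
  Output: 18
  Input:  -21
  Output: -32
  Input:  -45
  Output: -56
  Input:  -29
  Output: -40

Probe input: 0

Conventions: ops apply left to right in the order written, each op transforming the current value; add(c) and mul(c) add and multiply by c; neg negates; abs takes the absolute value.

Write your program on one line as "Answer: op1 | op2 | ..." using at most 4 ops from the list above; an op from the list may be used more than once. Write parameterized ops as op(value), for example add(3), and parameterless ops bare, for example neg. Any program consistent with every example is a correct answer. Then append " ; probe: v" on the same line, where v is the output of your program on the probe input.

add(-3) | add(-1) | add(-7) ; probe: -11

Check, running the answer program on each example:
  -14 -> -17 -> -18 -> -25
  44 -> 41 -> 40 -> 33
  29 -> 26 -> 25 -> 18
  -21 -> -24 -> -25 -> -32
  -45 -> -48 -> -49 -> -56
  -29 -> -32 -> -33 -> -40
  probe: 0 -> -3 -> -4 -> -11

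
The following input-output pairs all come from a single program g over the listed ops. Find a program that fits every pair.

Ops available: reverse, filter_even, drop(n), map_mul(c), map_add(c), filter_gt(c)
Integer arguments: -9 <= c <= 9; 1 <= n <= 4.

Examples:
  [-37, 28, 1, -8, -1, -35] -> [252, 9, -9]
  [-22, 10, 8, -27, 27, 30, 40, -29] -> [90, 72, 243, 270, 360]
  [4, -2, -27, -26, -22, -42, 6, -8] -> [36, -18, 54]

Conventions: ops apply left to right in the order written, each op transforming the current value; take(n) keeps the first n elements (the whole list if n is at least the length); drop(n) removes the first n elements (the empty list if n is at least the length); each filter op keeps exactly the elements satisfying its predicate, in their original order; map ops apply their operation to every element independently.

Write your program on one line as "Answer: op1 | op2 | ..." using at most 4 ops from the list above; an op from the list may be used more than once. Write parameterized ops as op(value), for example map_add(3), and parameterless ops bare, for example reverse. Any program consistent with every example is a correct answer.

reverse | filter_gt(-4) | reverse | map_mul(9)

Check, running the answer program on each example:
  [-37, 28, 1, -8, -1, -35] -> [-35, -1, -8, 1, 28, -37] -> [-1, 1, 28] -> [28, 1, -1] -> [252, 9, -9]
  [-22, 10, 8, -27, 27, 30, 40, -29] -> [-29, 40, 30, 27, -27, 8, 10, -22] -> [40, 30, 27, 8, 10] -> [10, 8, 27, 30, 40] -> [90, 72, 243, 270, 360]
  [4, -2, -27, -26, -22, -42, 6, -8] -> [-8, 6, -42, -22, -26, -27, -2, 4] -> [6, -2, 4] -> [4, -2, 6] -> [36, -18, 54]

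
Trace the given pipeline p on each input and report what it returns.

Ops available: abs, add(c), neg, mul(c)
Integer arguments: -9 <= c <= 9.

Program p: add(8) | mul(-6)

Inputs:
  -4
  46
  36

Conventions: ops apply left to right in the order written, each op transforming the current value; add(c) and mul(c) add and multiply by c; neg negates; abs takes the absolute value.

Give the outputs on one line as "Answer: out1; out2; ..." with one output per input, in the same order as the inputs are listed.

-24; -324; -264

Execution, op by op:
  -4 -> 4 -> -24
  46 -> 54 -> -324
  36 -> 44 -> -264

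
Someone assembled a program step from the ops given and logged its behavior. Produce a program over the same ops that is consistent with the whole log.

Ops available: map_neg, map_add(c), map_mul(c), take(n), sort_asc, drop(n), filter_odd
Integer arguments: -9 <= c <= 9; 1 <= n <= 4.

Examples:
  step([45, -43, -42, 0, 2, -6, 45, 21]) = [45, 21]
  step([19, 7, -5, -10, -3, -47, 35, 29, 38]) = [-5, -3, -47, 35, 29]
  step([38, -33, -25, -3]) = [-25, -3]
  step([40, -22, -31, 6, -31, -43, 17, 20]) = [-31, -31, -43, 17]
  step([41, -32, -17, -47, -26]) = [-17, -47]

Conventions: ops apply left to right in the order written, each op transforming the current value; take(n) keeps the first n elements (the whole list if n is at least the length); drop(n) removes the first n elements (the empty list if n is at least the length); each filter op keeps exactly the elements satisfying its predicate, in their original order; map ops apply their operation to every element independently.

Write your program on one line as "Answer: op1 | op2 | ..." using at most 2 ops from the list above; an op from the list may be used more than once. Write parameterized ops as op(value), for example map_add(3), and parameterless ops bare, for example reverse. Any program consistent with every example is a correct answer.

drop(2) | filter_odd

Check, running the answer program on each example:
  [45, -43, -42, 0, 2, -6, 45, 21] -> [-42, 0, 2, -6, 45, 21] -> [45, 21]
  [19, 7, -5, -10, -3, -47, 35, 29, 38] -> [-5, -10, -3, -47, 35, 29, 38] -> [-5, -3, -47, 35, 29]
  [38, -33, -25, -3] -> [-25, -3] -> [-25, -3]
  [40, -22, -31, 6, -31, -43, 17, 20] -> [-31, 6, -31, -43, 17, 20] -> [-31, -31, -43, 17]
  [41, -32, -17, -47, -26] -> [-17, -47, -26] -> [-17, -47]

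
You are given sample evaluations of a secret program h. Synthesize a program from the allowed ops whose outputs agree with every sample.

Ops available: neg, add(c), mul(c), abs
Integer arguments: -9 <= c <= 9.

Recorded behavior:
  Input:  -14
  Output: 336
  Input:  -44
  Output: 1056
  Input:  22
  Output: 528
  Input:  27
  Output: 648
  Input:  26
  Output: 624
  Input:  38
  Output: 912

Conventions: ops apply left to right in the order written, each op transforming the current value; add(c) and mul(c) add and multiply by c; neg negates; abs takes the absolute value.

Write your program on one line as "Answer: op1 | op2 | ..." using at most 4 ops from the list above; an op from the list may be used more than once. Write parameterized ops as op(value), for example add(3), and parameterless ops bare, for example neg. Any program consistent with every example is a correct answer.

abs | mul(-8) | neg | mul(3)

Check, running the answer program on each example:
  -14 -> 14 -> -112 -> 112 -> 336
  -44 -> 44 -> -352 -> 352 -> 1056
  22 -> 22 -> -176 -> 176 -> 528
  27 -> 27 -> -216 -> 216 -> 648
  26 -> 26 -> -208 -> 208 -> 624
  38 -> 38 -> -304 -> 304 -> 912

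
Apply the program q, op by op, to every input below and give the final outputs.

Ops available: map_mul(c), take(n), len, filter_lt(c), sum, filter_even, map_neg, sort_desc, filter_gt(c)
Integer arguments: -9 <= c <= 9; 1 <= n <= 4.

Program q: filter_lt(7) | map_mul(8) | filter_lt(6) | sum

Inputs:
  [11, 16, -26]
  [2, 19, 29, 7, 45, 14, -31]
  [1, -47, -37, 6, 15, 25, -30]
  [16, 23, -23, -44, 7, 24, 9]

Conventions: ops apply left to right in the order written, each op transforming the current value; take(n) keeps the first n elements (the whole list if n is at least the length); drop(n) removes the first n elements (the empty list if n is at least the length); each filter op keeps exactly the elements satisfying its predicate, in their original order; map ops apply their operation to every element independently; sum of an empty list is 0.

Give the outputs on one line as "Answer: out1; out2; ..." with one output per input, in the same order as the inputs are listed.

-208; -248; -912; -536

Execution, op by op:
  [11, 16, -26] -> [-26] -> [-208] -> [-208] -> -208
  [2, 19, 29, 7, 45, 14, -31] -> [2, -31] -> [16, -248] -> [-248] -> -248
  [1, -47, -37, 6, 15, 25, -30] -> [1, -47, -37, 6, -30] -> [8, -376, -296, 48, -240] -> [-376, -296, -240] -> -912
  [16, 23, -23, -44, 7, 24, 9] -> [-23, -44] -> [-184, -352] -> [-184, -352] -> -536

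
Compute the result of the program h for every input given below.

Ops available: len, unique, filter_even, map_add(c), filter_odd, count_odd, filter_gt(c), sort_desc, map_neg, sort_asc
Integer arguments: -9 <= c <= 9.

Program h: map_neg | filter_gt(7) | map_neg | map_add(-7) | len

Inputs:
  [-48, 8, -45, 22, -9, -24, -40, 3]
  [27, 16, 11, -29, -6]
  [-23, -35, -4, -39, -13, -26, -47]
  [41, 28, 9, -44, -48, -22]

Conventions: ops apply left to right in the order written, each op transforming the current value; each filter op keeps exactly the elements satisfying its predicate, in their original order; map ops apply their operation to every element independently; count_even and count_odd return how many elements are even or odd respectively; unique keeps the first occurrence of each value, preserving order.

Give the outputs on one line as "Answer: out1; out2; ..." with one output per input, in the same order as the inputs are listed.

Execution, op by op:
  [-48, 8, -45, 22, -9, -24, -40, 3] -> [48, -8, 45, -22, 9, 24, 40, -3] -> [48, 45, 9, 24, 40] -> [-48, -45, -9, -24, -40] -> [-55, -52, -16, -31, -47] -> 5
  [27, 16, 11, -29, -6] -> [-27, -16, -11, 29, 6] -> [29] -> [-29] -> [-36] -> 1
  [-23, -35, -4, -39, -13, -26, -47] -> [23, 35, 4, 39, 13, 26, 47] -> [23, 35, 39, 13, 26, 47] -> [-23, -35, -39, -13, -26, -47] -> [-30, -42, -46, -20, -33, -54] -> 6
  [41, 28, 9, -44, -48, -22] -> [-41, -28, -9, 44, 48, 22] -> [44, 48, 22] -> [-44, -48, -22] -> [-51, -55, -29] -> 3

5; 1; 6; 3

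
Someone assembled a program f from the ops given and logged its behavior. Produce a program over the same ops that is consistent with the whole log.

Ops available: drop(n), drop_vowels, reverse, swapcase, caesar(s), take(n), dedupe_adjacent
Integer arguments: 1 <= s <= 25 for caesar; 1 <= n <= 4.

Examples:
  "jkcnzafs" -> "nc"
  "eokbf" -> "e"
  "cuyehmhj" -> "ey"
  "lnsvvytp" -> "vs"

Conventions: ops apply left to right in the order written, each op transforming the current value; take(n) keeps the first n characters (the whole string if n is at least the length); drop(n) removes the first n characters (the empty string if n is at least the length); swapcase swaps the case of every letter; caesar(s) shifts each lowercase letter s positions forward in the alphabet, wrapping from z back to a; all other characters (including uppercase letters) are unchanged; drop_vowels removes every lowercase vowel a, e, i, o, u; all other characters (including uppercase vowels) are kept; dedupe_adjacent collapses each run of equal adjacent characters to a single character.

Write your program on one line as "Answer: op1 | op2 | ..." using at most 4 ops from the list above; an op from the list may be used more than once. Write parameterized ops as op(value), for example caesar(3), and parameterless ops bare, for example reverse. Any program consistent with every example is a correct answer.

reverse | drop(1) | drop(3) | take(2)

Check, running the answer program on each example:
  "jkcnzafs" -> "sfaznckj" -> "faznckj" -> "nckj" -> "nc"
  "eokbf" -> "fbkoe" -> "bkoe" -> "e" -> "e"
  "cuyehmhj" -> "jhmheyuc" -> "hmheyuc" -> "eyuc" -> "ey"
  "lnsvvytp" -> "ptyvvsnl" -> "tyvvsnl" -> "vsnl" -> "vs"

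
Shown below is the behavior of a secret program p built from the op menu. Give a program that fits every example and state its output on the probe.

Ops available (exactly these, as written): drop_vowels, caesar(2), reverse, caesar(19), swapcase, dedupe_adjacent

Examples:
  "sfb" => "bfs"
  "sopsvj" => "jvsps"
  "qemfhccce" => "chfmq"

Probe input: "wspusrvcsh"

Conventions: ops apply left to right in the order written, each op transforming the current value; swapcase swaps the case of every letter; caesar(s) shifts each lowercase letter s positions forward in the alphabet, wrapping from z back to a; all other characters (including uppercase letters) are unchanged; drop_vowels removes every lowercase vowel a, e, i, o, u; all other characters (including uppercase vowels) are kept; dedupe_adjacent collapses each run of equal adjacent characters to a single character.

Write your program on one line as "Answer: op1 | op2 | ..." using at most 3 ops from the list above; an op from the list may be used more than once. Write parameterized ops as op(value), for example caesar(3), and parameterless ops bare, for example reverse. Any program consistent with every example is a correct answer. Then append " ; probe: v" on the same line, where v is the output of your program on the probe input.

dedupe_adjacent | reverse | drop_vowels ; probe: "hscvrspsw"

Check, running the answer program on each example:
  "sfb" -> "sfb" -> "bfs" -> "bfs"
  "sopsvj" -> "sopsvj" -> "jvspos" -> "jvsps"
  "qemfhccce" -> "qemfhce" -> "echfmeq" -> "chfmq"
  probe: "wspusrvcsh" -> "wspusrvcsh" -> "hscvrsupsw" -> "hscvrspsw"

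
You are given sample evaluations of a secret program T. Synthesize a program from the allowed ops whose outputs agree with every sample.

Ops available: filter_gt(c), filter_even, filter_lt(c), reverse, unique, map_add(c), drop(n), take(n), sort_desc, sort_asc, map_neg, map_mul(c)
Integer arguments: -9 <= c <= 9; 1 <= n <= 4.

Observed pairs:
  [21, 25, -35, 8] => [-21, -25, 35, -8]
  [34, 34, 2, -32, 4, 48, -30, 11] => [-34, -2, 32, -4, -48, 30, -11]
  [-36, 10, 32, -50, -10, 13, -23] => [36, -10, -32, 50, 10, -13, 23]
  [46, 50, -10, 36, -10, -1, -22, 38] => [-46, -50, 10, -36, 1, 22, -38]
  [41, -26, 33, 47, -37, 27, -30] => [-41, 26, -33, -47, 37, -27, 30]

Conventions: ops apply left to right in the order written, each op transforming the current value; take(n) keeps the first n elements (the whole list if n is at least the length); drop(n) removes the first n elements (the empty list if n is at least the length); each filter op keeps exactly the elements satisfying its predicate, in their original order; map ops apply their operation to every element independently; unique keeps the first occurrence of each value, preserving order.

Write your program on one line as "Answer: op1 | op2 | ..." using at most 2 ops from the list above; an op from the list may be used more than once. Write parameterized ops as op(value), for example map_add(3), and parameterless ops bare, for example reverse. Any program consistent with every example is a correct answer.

map_neg | unique

Check, running the answer program on each example:
  [21, 25, -35, 8] -> [-21, -25, 35, -8] -> [-21, -25, 35, -8]
  [34, 34, 2, -32, 4, 48, -30, 11] -> [-34, -34, -2, 32, -4, -48, 30, -11] -> [-34, -2, 32, -4, -48, 30, -11]
  [-36, 10, 32, -50, -10, 13, -23] -> [36, -10, -32, 50, 10, -13, 23] -> [36, -10, -32, 50, 10, -13, 23]
  [46, 50, -10, 36, -10, -1, -22, 38] -> [-46, -50, 10, -36, 10, 1, 22, -38] -> [-46, -50, 10, -36, 1, 22, -38]
  [41, -26, 33, 47, -37, 27, -30] -> [-41, 26, -33, -47, 37, -27, 30] -> [-41, 26, -33, -47, 37, -27, 30]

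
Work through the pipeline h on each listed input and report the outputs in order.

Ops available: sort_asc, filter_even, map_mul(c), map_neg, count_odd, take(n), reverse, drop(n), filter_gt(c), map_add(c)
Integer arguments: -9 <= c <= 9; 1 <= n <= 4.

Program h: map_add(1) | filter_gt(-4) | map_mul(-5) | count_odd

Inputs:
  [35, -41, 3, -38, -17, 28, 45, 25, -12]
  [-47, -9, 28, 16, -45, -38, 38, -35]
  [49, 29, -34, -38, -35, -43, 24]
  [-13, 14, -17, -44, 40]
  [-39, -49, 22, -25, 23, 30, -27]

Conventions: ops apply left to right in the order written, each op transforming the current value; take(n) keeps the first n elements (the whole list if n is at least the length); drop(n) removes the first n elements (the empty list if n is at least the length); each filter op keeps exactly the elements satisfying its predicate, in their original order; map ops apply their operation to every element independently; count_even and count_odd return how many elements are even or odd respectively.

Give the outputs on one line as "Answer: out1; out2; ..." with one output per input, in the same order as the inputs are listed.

Execution, op by op:
  [35, -41, 3, -38, -17, 28, 45, 25, -12] -> [36, -40, 4, -37, -16, 29, 46, 26, -11] -> [36, 4, 29, 46, 26] -> [-180, -20, -145, -230, -130] -> 1
  [-47, -9, 28, 16, -45, -38, 38, -35] -> [-46, -8, 29, 17, -44, -37, 39, -34] -> [29, 17, 39] -> [-145, -85, -195] -> 3
  [49, 29, -34, -38, -35, -43, 24] -> [50, 30, -33, -37, -34, -42, 25] -> [50, 30, 25] -> [-250, -150, -125] -> 1
  [-13, 14, -17, -44, 40] -> [-12, 15, -16, -43, 41] -> [15, 41] -> [-75, -205] -> 2
  [-39, -49, 22, -25, 23, 30, -27] -> [-38, -48, 23, -24, 24, 31, -26] -> [23, 24, 31] -> [-115, -120, -155] -> 2

1; 3; 1; 2; 2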